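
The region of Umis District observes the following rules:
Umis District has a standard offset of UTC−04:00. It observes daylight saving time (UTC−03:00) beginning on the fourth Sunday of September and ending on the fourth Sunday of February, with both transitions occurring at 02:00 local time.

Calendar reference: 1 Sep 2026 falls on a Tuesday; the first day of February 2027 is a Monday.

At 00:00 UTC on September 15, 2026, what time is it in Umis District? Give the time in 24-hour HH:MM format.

20:00

1 September 2026 is a Tuesday, so the first Sunday is September 6 and the fourth is September 27.
1 February 2027 is a Monday, so the first Sunday is February 7 and the fourth is February 28.
At the standard offset (UTC−04:00), 00:00 UTC − 4h = 20:00 Umis District standard time (rolling into the previous day, 14 September 2026).
The standard-time date in Umis District, September 14, 2026, is outside the daylight-saving period (27 September 2026 – 28 February 2027), so Umis District is on standard time, UTC−04:00.
00:00 UTC − 4h = 20:00 local (rolling into the previous day, 14 September 2026).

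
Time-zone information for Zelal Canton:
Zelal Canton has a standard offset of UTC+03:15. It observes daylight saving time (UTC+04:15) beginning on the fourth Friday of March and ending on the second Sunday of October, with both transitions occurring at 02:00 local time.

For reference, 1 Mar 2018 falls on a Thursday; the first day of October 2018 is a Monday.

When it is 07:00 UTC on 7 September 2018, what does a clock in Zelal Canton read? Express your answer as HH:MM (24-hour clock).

11:15

1 March 2018 is a Thursday, so the first Friday is March 2 and the fourth is March 23.
1 October 2018 is a Monday, so the first Sunday is October 7 and the second is October 14.
At the standard offset (UTC+03:15), 07:00 UTC + 3h15m = 10:15 Zelal Canton standard time.
The standard-time date in Zelal Canton, 7 September 2018, falls between 23 March and 14 October, so daylight saving is in effect and Zelal Canton is at UTC+04:15.
07:00 UTC + 4h15m = 11:15 local.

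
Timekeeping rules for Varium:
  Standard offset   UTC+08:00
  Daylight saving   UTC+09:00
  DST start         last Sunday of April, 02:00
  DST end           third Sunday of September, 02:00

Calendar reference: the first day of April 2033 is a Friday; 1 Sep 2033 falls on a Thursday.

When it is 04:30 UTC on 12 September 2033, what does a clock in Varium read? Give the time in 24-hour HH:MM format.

1 April 2033 is a Friday, so Sundays fall on 3, 10, 17, 24; the last is April 24.
1 September 2033 is a Thursday, so the first Sunday is September 4 and the third is September 18.
At the standard offset (UTC+08:00), 04:30 UTC + 8h = 12:30 Varium standard time.
Daylight saving runs 24 April – 18 September; the standard-time date in Varium, 12 September 2033, is inside that window, so Varium is at UTC+09:00.
04:30 UTC + 9h = 13:30 local.

13:30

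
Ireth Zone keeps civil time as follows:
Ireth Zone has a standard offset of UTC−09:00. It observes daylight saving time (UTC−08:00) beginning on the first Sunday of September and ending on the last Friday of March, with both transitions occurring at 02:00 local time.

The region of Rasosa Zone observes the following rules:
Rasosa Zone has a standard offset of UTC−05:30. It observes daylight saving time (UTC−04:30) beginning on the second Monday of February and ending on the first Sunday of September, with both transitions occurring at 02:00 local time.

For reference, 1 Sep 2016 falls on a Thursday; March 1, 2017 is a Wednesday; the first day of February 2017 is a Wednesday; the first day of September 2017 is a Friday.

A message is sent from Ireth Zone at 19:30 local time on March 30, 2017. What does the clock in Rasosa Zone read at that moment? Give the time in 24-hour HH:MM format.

23:00

1 September 2016 is a Thursday, so the first Sunday is September 4.
1 March 2017 is a Wednesday, so Fridays fall on 3, 10, 17, 24, 31; the last is March 31.
March 30, 2017 falls between 4 September 2016 and 31 March 2017, so daylight saving is in effect and Ireth Zone is at UTC−08:00.
19:30 Ireth Zone + 8h = 03:30 UTC (rolling into the next day, 31 March 2017).
1 February 2017 is a Wednesday, so the first Monday is February 6 and the second is February 13.
1 September 2017 is a Friday, so the first Sunday is September 3.
At the standard offset (UTC−05:30), 03:30 UTC − 5h30m = 22:00 Rasosa Zone standard time (rolling into the previous day, 30 March 2017).
The standard-time date in Rasosa Zone, March 30, 2017, lies within the daylight-saving period (13 February – 3 September), so Rasosa Zone is on daylight time, UTC−04:30.
03:30 UTC − 4h30m = 23:00 Rasosa Zone (rolling into the previous day, 30 March 2017).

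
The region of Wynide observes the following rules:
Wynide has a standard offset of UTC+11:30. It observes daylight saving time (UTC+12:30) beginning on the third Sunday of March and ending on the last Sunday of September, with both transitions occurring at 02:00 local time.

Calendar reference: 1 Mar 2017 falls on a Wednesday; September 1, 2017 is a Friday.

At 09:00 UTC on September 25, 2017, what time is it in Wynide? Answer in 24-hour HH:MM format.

1 March 2017 is a Wednesday, so the first Sunday is March 5 and the third is March 19.
1 September 2017 is a Friday, so Sundays fall on 3, 10, 17, 24; the last is September 24.
At the standard offset (UTC+11:30), 09:00 UTC + 11h30m = 20:30 Wynide standard time.
The standard-time date in Wynide, September 25, 2017, does not fall between 19 March and 24 September, so daylight saving is not in effect and Wynide is at UTC+11:30.
09:00 UTC + 11h30m = 20:30 local.

20:30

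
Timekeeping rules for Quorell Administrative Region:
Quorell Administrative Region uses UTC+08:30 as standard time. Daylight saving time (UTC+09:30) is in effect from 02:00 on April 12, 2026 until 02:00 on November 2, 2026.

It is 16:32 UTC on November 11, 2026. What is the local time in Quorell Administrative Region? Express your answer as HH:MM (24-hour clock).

01:02

At the standard offset (UTC+08:30), 16:32 UTC + 8h30m = 01:02 Quorell Administrative Region standard time (rolling into the next day, 12 November 2026).
Daylight saving runs 12 April – 2 November; the standard-time date in Quorell Administrative Region, November 12, 2026, is outside that window, so Quorell Administrative Region is on standard time at UTC+08:30.
16:32 UTC + 8h30m = 01:02 local (rolling into the next day, 12 November 2026).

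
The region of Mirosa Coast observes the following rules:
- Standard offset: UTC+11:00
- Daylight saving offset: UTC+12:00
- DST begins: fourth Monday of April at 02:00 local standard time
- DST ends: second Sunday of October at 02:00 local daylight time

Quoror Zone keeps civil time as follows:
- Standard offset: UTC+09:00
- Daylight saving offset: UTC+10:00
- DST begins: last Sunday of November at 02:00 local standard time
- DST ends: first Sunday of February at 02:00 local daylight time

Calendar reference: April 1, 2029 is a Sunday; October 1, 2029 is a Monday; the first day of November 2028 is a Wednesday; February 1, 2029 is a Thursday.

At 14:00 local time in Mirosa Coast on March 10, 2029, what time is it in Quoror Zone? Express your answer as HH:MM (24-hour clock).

12:00

1 April 2029 is a Sunday, so the first Monday is April 2 and the fourth is April 23.
1 October 2029 is a Monday, so the first Sunday is October 7 and the second is October 14.
March 10, 2029 does not fall between 23 April and 14 October, so daylight saving is not in effect and Mirosa Coast is at UTC+11:00.
14:00 Mirosa Coast − 11h = 03:00 UTC.
1 November 2028 is a Wednesday, so Sundays fall on 5, 12, 19, 26; the last is November 26.
1 February 2029 is a Thursday, so the first Sunday is February 4.
At the standard offset (UTC+09:00), 03:00 UTC + 9h = 12:00 Quoror Zone standard time.
The standard-time date in Quoror Zone, March 10, 2029, is outside the daylight-saving period (26 November 2028 – 4 February 2029), so Quoror Zone is on standard time, UTC+09:00.
03:00 UTC + 9h = 12:00 Quoror Zone.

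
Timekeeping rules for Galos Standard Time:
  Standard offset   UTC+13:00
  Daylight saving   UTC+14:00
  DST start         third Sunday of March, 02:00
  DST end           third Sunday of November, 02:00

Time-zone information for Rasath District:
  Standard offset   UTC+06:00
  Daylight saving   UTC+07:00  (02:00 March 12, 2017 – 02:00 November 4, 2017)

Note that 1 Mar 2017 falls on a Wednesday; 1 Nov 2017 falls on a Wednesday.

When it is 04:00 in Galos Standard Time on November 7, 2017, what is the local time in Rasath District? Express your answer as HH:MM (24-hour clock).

1 March 2017 is a Wednesday, so the first Sunday is March 5 and the third is March 19.
1 November 2017 is a Wednesday, so the first Sunday is November 5 and the third is November 19.
November 7, 2017 lies within the daylight-saving period (19 March – 19 November), so Galos Standard Time is on daylight time, UTC+14:00.
04:00 Galos Standard Time − 14h = 14:00 UTC (rolling into the previous day, 6 November 2017).
At the standard offset (UTC+06:00), 14:00 UTC + 6h = 20:00 Rasath District standard time.
Daylight saving runs 12 March – 4 November; the standard-time date in Rasath District, November 6, 2017, is outside that window, so Rasath District is on standard time at UTC+06:00.
14:00 UTC + 6h = 20:00 Rasath District.

20:00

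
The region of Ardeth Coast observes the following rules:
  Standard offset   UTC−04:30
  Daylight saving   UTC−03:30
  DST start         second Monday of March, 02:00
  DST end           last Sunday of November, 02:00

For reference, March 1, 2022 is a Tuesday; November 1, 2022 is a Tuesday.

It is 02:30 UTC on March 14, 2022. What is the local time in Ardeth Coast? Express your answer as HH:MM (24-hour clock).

1 March 2022 is a Tuesday, so the first Monday is March 7 and the second is March 14.
1 November 2022 is a Tuesday, so Sundays fall on 6, 13, 20, 27; the last is November 27.
At the standard offset (UTC−04:30), 02:30 UTC − 4h30m = 22:00 Ardeth Coast standard time (rolling into the previous day, 13 March 2022).
The standard-time date in Ardeth Coast, March 13, 2022, is outside the daylight-saving period (14 March – 27 November), so Ardeth Coast is on standard time, UTC−04:30.
02:30 UTC − 4h30m = 22:00 local (rolling into the previous day, 13 March 2022).

22:00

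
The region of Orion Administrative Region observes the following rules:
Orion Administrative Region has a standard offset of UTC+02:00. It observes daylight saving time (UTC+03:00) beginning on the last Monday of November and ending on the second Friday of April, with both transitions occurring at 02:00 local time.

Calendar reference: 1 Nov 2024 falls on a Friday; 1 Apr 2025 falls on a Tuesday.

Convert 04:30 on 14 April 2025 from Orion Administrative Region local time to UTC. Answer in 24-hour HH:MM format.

02:30

1 November 2024 is a Friday, so Mondays fall on 4, 11, 18, 25; the last is November 25.
1 April 2025 is a Tuesday, so the first Friday is April 4 and the second is April 11.
Daylight saving runs 25 November 2024 – 11 April 2025; 14 April 2025 is outside that window, so Orion Administrative Region is on standard time at UTC+02:00.
04:30 local − 2h = 02:30 UTC.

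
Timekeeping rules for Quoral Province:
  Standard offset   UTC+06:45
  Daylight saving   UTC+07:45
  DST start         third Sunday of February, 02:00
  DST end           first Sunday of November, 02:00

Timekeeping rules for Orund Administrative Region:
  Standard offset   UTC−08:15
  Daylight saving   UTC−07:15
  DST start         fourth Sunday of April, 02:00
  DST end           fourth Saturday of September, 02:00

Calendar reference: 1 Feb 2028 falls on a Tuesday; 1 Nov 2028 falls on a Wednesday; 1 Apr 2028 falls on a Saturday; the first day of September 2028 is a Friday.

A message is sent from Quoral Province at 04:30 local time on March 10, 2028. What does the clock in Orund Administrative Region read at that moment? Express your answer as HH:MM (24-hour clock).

1 February 2028 is a Tuesday, so the first Sunday is February 6 and the third is February 20.
1 November 2028 is a Wednesday, so the first Sunday is November 5.
March 10, 2028 lies within the daylight-saving period (20 February – 5 November), so Quoral Province is on daylight time, UTC+07:45.
04:30 Quoral Province − 7h45m = 20:45 UTC (rolling into the previous day, 9 March 2028).
1 April 2028 is a Saturday, so the first Sunday is April 2 and the fourth is April 23.
1 September 2028 is a Friday, so the first Saturday is September 2 and the fourth is September 23.
At the standard offset (UTC−08:15), 20:45 UTC − 8h15m = 12:30 Orund Administrative Region standard time.
The standard-time date in Orund Administrative Region, March 9, 2028, does not fall between 23 April and 23 September, so daylight saving is not in effect and Orund Administrative Region is at UTC−08:15.
20:45 UTC − 8h15m = 12:30 Orund Administrative Region.

12:30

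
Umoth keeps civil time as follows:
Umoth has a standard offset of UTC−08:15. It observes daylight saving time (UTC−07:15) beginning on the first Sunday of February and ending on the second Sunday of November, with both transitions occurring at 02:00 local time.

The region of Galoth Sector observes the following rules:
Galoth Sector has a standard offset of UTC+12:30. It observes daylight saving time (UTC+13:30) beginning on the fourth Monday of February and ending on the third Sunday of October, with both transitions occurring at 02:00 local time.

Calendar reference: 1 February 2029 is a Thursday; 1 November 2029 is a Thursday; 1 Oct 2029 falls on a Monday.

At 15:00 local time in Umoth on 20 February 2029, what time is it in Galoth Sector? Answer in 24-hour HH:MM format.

1 February 2029 is a Thursday, so the first Sunday is February 4.
1 November 2029 is a Thursday, so the first Sunday is November 4 and the second is November 11.
20 February 2029 falls between 4 February and 11 November, so daylight saving is in effect and Umoth is at UTC−07:15.
15:00 Umoth + 7h15m = 22:15 UTC.
1 February 2029 is a Thursday, so the first Monday is February 5 and the fourth is February 26.
1 October 2029 is a Monday, so the first Sunday is October 7 and the third is October 21.
At the standard offset (UTC+12:30), 22:15 UTC + 12h30m = 10:45 Galoth Sector standard time (rolling into the next day, 21 February 2029).
The standard-time date in Galoth Sector, 21 February 2029, does not fall between 26 February and 21 October, so daylight saving is not in effect and Galoth Sector is at UTC+12:30.
22:15 UTC + 12h30m = 10:45 Galoth Sector (rolling into the next day, 21 February 2029).

10:45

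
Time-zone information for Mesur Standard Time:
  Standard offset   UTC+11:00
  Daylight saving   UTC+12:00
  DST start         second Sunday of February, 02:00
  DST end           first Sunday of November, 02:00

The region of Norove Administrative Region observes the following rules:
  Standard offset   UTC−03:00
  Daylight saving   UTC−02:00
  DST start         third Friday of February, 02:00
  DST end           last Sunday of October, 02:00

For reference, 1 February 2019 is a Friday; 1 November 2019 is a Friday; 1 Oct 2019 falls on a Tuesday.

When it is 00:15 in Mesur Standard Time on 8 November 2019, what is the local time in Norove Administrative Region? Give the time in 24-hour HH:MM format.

10:15

1 February 2019 is a Friday, so the first Sunday is February 3 and the second is February 10.
1 November 2019 is a Friday, so the first Sunday is November 3.
8 November 2019 does not fall between 10 February and 3 November, so daylight saving is not in effect and Mesur Standard Time is at UTC+11:00.
00:15 Mesur Standard Time − 11h = 13:15 UTC (rolling into the previous day, 7 November 2019).
1 February 2019 is a Friday, so the first Friday is February 1 and the third is February 15.
1 October 2019 is a Tuesday, so Sundays fall on 6, 13, 20, 27; the last is October 27.
At the standard offset (UTC−03:00), 13:15 UTC − 3h = 10:15 Norove Administrative Region standard time.
Daylight saving runs 15 February – 27 October; the standard-time date in Norove Administrative Region, 7 November 2019, is outside that window, so Norove Administrative Region is on standard time at UTC−03:00.
13:15 UTC − 3h = 10:15 Norove Administrative Region.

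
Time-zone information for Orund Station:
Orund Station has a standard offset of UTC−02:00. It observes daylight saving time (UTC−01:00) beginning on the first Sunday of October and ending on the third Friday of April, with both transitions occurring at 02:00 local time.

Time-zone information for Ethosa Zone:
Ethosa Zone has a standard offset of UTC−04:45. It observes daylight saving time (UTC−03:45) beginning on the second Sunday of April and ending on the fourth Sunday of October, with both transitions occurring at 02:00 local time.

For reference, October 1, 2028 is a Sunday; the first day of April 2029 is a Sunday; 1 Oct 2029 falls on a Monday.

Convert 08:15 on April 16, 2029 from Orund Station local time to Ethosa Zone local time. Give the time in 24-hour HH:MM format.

05:30

1 October 2028 is a Sunday, so the first Sunday is October 1.
1 April 2029 is a Sunday, so the first Friday is April 6 and the third is April 20.
April 16, 2029 falls between 1 October 2028 and 20 April 2029, so daylight saving is in effect and Orund Station is at UTC−01:00.
08:15 Orund Station + 1h = 09:15 UTC.
1 April 2029 is a Sunday, so the first Sunday is April 1 and the second is April 8.
1 October 2029 is a Monday, so the first Sunday is October 7 and the fourth is October 28.
At the standard offset (UTC−04:45), 09:15 UTC − 4h45m = 04:30 Ethosa Zone standard time.
Daylight saving runs 8 April – 28 October; the standard-time date in Ethosa Zone, April 16, 2029, is inside that window, so Ethosa Zone is at UTC−03:45.
09:15 UTC − 3h45m = 05:30 Ethosa Zone.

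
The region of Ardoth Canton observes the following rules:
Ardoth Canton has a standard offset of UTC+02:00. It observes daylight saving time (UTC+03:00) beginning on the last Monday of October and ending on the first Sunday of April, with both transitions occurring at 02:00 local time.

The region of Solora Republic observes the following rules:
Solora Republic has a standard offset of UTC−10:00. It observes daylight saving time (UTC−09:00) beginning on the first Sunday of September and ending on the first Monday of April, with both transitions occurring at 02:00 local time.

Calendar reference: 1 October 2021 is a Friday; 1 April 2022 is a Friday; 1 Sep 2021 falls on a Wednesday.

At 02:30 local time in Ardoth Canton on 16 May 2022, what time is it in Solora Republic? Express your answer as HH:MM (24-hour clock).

14:30

1 October 2021 is a Friday, so Mondays fall on 4, 11, 18, 25; the last is October 25.
1 April 2022 is a Friday, so the first Sunday is April 3.
Daylight saving runs 25 October 2021 – 3 April 2022; 16 May 2022 is outside that window, so Ardoth Canton is on standard time at UTC+02:00.
02:30 Ardoth Canton − 2h = 00:30 UTC.
1 September 2021 is a Wednesday, so the first Sunday is September 5.
1 April 2022 is a Friday, so the first Monday is April 4.
At the standard offset (UTC−10:00), 00:30 UTC − 10h = 14:30 Solora Republic standard time (rolling into the previous day, 15 May 2022).
The standard-time date in Solora Republic, 15 May 2022, is outside the daylight-saving period (5 September 2021 – 4 April 2022), so Solora Republic is on standard time, UTC−10:00.
00:30 UTC − 10h = 14:30 Solora Republic (rolling into the previous day, 15 May 2022).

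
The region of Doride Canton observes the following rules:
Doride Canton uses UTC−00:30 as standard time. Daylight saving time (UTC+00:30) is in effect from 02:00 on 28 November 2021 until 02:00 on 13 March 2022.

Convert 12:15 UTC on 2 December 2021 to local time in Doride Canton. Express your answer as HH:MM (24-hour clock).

At the standard offset (UTC−00:30), 12:15 UTC − 0h30m = 11:45 Doride Canton standard time.
The standard-time date in Doride Canton, 2 December 2021, lies within the daylight-saving period (28 November 2021 – 13 March 2022), so Doride Canton is on daylight time, UTC+00:30.
12:15 UTC + 0h30m = 12:45 local.

12:45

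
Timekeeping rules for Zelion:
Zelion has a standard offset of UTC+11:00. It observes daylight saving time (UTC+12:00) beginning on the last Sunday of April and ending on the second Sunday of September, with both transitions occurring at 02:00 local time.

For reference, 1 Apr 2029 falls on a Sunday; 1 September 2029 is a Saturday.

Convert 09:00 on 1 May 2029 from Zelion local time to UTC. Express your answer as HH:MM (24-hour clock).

1 April 2029 is a Sunday, so Sundays fall on 1, 8, 15, 22, 29; the last is April 29.
1 September 2029 is a Saturday, so the first Sunday is September 2 and the second is September 9.
1 May 2029 falls between 29 April and 9 September, so daylight saving is in effect and Zelion is at UTC+12:00.
09:00 local − 12h = 21:00 UTC (rolling into the previous day, 30 April 2029).

21:00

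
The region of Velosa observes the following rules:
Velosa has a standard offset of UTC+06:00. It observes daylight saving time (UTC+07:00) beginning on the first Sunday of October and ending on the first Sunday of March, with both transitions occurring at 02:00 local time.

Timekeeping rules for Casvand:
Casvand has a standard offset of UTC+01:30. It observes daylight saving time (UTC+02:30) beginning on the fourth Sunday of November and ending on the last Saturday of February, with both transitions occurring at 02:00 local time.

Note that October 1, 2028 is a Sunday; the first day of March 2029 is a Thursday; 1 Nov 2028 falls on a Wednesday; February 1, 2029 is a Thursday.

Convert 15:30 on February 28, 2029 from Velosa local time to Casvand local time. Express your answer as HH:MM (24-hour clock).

10:00

1 October 2028 is a Sunday, so the first Sunday is October 1.
1 March 2029 is a Thursday, so the first Sunday is March 4.
February 28, 2029 falls between 1 October 2028 and 4 March 2029, so daylight saving is in effect and Velosa is at UTC+07:00.
15:30 Velosa − 7h = 08:30 UTC.
1 November 2028 is a Wednesday, so the first Sunday is November 5 and the fourth is November 26.
1 February 2029 is a Thursday, so Saturdays fall on 3, 10, 17, 24; the last is February 24.
At the standard offset (UTC+01:30), 08:30 UTC + 1h30m = 10:00 Casvand standard time.
The standard-time date in Casvand, February 28, 2029, does not fall between 26 November 2028 and 24 February 2029, so daylight saving is not in effect and Casvand is at UTC+01:30.
08:30 UTC + 1h30m = 10:00 Casvand.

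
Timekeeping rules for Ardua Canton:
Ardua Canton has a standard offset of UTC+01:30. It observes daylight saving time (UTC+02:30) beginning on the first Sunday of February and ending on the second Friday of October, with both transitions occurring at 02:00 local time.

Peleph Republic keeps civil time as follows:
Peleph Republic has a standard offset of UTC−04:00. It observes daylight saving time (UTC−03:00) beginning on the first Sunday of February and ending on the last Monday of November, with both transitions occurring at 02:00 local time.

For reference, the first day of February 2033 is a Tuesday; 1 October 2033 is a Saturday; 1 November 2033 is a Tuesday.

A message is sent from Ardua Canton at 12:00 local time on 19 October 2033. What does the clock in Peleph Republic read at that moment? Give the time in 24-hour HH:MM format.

07:30

1 February 2033 is a Tuesday, so the first Sunday is February 6.
1 October 2033 is a Saturday, so the first Friday is October 7 and the second is October 14.
Daylight saving runs 6 February – 14 October; 19 October 2033 is outside that window, so Ardua Canton is on standard time at UTC+01:30.
12:00 Ardua Canton − 1h30m = 10:30 UTC.
1 February 2033 is a Tuesday, so the first Sunday is February 6.
1 November 2033 is a Tuesday, so Mondays fall on 7, 14, 21, 28; the last is November 28.
At the standard offset (UTC−04:00), 10:30 UTC − 4h = 06:30 Peleph Republic standard time.
The standard-time date in Peleph Republic, 19 October 2033, lies within the daylight-saving period (6 February – 28 November), so Peleph Republic is on daylight time, UTC−03:00.
10:30 UTC − 3h = 07:30 Peleph Republic.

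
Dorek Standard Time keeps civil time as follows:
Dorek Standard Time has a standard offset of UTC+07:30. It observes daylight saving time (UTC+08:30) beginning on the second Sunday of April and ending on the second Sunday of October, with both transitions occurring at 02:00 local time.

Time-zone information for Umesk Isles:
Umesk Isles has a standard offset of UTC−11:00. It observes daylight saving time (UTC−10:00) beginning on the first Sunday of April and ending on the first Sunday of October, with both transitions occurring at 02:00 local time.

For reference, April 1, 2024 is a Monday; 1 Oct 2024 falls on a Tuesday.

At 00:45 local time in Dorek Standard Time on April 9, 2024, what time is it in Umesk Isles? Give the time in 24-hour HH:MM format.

1 April 2024 is a Monday, so the first Sunday is April 7 and the second is April 14.
1 October 2024 is a Tuesday, so the first Sunday is October 6 and the second is October 13.
Daylight saving runs 14 April – 13 October; April 9, 2024 is outside that window, so Dorek Standard Time is on standard time at UTC+07:30.
00:45 Dorek Standard Time − 7h30m = 17:15 UTC (rolling into the previous day, 8 April 2024).
1 April 2024 is a Monday, so the first Sunday is April 7.
1 October 2024 is a Tuesday, so the first Sunday is October 6.
At the standard offset (UTC−11:00), 17:15 UTC − 11h = 06:15 Umesk Isles standard time.
The standard-time date in Umesk Isles, April 8, 2024, falls between 7 April and 6 October, so daylight saving is in effect and Umesk Isles is at UTC−10:00.
17:15 UTC − 10h = 07:15 Umesk Isles.

07:15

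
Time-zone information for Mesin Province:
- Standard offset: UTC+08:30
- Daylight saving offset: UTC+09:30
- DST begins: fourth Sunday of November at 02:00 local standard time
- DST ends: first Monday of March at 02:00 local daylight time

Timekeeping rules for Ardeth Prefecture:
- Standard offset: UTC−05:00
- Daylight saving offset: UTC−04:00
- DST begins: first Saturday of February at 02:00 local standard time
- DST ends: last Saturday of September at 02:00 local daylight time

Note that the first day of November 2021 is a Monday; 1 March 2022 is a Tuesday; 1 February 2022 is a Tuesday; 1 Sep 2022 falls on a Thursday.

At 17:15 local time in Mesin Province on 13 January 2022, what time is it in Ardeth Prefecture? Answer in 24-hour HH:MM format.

1 November 2021 is a Monday, so the first Sunday is November 7 and the fourth is November 28.
1 March 2022 is a Tuesday, so the first Monday is March 7.
Daylight saving runs 28 November 2021 – 7 March 2022; 13 January 2022 is inside that window, so Mesin Province is at UTC+09:30.
17:15 Mesin Province − 9h30m = 07:45 UTC.
1 February 2022 is a Tuesday, so the first Saturday is February 5.
1 September 2022 is a Thursday, so Saturdays fall on 3, 10, 17, 24; the last is September 24.
At the standard offset (UTC−05:00), 07:45 UTC − 5h = 02:45 Ardeth Prefecture standard time.
The standard-time date in Ardeth Prefecture, 13 January 2022, does not fall between 5 February and 24 September, so daylight saving is not in effect and Ardeth Prefecture is at UTC−05:00.
07:45 UTC − 5h = 02:45 Ardeth Prefecture.

02:45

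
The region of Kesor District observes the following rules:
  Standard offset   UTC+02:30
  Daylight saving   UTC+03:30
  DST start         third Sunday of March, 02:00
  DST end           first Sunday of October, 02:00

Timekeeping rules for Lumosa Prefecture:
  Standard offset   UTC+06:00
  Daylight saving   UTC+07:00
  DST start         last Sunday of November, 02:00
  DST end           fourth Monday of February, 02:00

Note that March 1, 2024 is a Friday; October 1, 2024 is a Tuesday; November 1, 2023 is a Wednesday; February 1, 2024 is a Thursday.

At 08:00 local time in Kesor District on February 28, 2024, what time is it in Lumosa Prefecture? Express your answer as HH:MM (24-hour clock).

1 March 2024 is a Friday, so the first Sunday is March 3 and the third is March 17.
1 October 2024 is a Tuesday, so the first Sunday is October 6.
Daylight saving runs 17 March – 6 October; February 28, 2024 is outside that window, so Kesor District is on standard time at UTC+02:30.
08:00 Kesor District − 2h30m = 05:30 UTC.
1 November 2023 is a Wednesday, so Sundays fall on 5, 12, 19, 26; the last is November 26.
1 February 2024 is a Thursday, so the first Monday is February 5 and the fourth is February 26.
At the standard offset (UTC+06:00), 05:30 UTC + 6h = 11:30 Lumosa Prefecture standard time.
The standard-time date in Lumosa Prefecture, February 28, 2024, is outside the daylight-saving period (26 November 2023 – 26 February 2024), so Lumosa Prefecture is on standard time, UTC+06:00.
05:30 UTC + 6h = 11:30 Lumosa Prefecture.

11:30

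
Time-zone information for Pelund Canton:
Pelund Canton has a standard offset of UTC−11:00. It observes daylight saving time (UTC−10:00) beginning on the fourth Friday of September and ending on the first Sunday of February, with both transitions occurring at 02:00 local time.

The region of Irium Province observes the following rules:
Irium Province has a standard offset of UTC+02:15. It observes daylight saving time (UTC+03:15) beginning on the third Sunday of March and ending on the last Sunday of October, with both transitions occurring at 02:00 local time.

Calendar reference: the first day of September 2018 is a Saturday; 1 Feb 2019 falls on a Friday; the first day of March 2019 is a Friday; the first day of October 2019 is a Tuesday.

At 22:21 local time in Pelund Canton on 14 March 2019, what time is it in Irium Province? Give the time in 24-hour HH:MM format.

1 September 2018 is a Saturday, so the first Friday is September 7 and the fourth is September 28.
1 February 2019 is a Friday, so the first Sunday is February 3.
14 March 2019 does not fall between 28 September 2018 and 3 February 2019, so daylight saving is not in effect and Pelund Canton is at UTC−11:00.
22:21 Pelund Canton + 11h = 09:21 UTC (rolling into the next day, 15 March 2019).
1 March 2019 is a Friday, so the first Sunday is March 3 and the third is March 17.
1 October 2019 is a Tuesday, so Sundays fall on 6, 13, 20, 27; the last is October 27.
At the standard offset (UTC+02:15), 09:21 UTC + 2h15m = 11:36 Irium Province standard time.
The standard-time date in Irium Province, 15 March 2019, is outside the daylight-saving period (17 March – 27 October), so Irium Province is on standard time, UTC+02:15.
09:21 UTC + 2h15m = 11:36 Irium Province.

11:36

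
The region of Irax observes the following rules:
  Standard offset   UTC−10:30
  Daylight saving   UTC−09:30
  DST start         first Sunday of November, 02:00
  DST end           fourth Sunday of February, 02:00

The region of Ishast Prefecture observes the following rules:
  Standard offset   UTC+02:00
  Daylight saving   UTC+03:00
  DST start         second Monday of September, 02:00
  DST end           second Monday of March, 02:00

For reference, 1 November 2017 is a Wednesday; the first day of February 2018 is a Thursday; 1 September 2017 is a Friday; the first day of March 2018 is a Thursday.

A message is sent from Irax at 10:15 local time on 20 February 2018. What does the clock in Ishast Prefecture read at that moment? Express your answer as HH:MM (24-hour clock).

1 November 2017 is a Wednesday, so the first Sunday is November 5.
1 February 2018 is a Thursday, so the first Sunday is February 4 and the fourth is February 25.
20 February 2018 lies within the daylight-saving period (5 November 2017 – 25 February 2018), so Irax is on daylight time, UTC−09:30.
10:15 Irax + 9h30m = 19:45 UTC.
1 September 2017 is a Friday, so the first Monday is September 4 and the second is September 11.
1 March 2018 is a Thursday, so the first Monday is March 5 and the second is March 12.
At the standard offset (UTC+02:00), 19:45 UTC + 2h = 21:45 Ishast Prefecture standard time.
The standard-time date in Ishast Prefecture, 20 February 2018, lies within the daylight-saving period (11 September 2017 – 12 March 2018), so Ishast Prefecture is on daylight time, UTC+03:00.
19:45 UTC + 3h = 22:45 Ishast Prefecture.

22:45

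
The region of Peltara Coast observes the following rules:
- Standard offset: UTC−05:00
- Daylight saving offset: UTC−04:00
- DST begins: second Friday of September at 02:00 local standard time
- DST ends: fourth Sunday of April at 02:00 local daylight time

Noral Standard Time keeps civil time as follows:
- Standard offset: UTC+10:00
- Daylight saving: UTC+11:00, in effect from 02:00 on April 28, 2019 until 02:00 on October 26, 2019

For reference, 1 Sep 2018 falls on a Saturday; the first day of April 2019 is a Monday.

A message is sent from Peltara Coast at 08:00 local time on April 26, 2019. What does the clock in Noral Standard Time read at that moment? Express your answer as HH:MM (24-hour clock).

22:00

1 September 2018 is a Saturday, so the first Friday is September 7 and the second is September 14.
1 April 2019 is a Monday, so the first Sunday is April 7 and the fourth is April 28.
April 26, 2019 lies within the daylight-saving period (14 September 2018 – 28 April 2019), so Peltara Coast is on daylight time, UTC−04:00.
08:00 Peltara Coast + 4h = 12:00 UTC.
At the standard offset (UTC+10:00), 12:00 UTC + 10h = 22:00 Noral Standard Time standard time.
The standard-time date in Noral Standard Time, April 26, 2019, does not fall between 28 April and 26 October, so daylight saving is not in effect and Noral Standard Time is at UTC+10:00.
12:00 UTC + 10h = 22:00 Noral Standard Time.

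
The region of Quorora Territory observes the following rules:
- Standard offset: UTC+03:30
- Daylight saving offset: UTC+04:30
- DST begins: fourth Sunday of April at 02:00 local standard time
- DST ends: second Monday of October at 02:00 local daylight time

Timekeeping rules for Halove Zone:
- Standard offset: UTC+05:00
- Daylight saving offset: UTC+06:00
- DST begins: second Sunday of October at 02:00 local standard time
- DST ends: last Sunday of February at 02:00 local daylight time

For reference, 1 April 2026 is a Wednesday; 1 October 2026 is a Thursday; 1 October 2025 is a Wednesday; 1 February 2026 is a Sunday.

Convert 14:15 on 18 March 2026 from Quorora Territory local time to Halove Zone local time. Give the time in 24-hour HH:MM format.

15:45

1 April 2026 is a Wednesday, so the first Sunday is April 5 and the fourth is April 26.
1 October 2026 is a Thursday, so the first Monday is October 5 and the second is October 12.
18 March 2026 is outside the daylight-saving period (26 April – 12 October), so Quorora Territory is on standard time, UTC+03:30.
14:15 Quorora Territory − 3h30m = 10:45 UTC.
1 October 2025 is a Wednesday, so the first Sunday is October 5 and the second is October 12.
1 February 2026 is a Sunday, so Sundays fall on 1, 8, 15, 22; the last is February 22.
At the standard offset (UTC+05:00), 10:45 UTC + 5h = 15:45 Halove Zone standard time.
The standard-time date in Halove Zone, 18 March 2026, is outside the daylight-saving period (12 October 2025 – 22 February 2026), so Halove Zone is on standard time, UTC+05:00.
10:45 UTC + 5h = 15:45 Halove Zone.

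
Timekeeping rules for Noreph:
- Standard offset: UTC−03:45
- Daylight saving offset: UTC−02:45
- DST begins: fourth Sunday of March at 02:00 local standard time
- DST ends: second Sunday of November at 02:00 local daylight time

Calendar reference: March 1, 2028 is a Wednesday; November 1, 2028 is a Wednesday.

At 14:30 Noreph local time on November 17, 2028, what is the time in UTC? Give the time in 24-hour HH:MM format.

1 March 2028 is a Wednesday, so the first Sunday is March 5 and the fourth is March 26.
1 November 2028 is a Wednesday, so the first Sunday is November 5 and the second is November 12.
November 17, 2028 does not fall between 26 March and 12 November, so daylight saving is not in effect and Noreph is at UTC−03:45.
14:30 local + 3h45m = 18:15 UTC.

18:15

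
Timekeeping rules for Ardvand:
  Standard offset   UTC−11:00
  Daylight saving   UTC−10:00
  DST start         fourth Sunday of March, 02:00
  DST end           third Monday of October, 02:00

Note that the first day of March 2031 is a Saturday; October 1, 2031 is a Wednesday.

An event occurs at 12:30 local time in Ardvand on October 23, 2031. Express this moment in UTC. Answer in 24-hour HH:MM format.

23:30

1 March 2031 is a Saturday, so the first Sunday is March 2 and the fourth is March 23.
1 October 2031 is a Wednesday, so the first Monday is October 6 and the third is October 20.
October 23, 2031 is outside the daylight-saving period (23 March – 20 October), so Ardvand is on standard time, UTC−11:00.
12:30 local + 11h = 23:30 UTC.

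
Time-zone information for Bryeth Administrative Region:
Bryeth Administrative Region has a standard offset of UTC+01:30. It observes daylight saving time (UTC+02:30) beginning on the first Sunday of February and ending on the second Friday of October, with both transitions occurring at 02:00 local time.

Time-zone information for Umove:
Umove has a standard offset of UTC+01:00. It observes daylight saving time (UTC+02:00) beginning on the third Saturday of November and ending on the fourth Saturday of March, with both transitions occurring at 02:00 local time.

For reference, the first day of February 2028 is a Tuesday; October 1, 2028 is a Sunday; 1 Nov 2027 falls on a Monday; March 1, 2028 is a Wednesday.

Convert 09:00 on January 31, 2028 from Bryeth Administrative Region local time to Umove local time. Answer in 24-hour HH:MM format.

1 February 2028 is a Tuesday, so the first Sunday is February 6.
1 October 2028 is a Sunday, so the first Friday is October 6 and the second is October 13.
Daylight saving runs 6 February – 13 October; January 31, 2028 is outside that window, so Bryeth Administrative Region is on standard time at UTC+01:30.
09:00 Bryeth Administrative Region − 1h30m = 07:30 UTC.
1 November 2027 is a Monday, so the first Saturday is November 6 and the third is November 20.
1 March 2028 is a Wednesday, so the first Saturday is March 4 and the fourth is March 25.
At the standard offset (UTC+01:00), 07:30 UTC + 1h = 08:30 Umove standard time.
The standard-time date in Umove, January 31, 2028, lies within the daylight-saving period (20 November 2027 – 25 March 2028), so Umove is on daylight time, UTC+02:00.
07:30 UTC + 2h = 09:30 Umove.

09:30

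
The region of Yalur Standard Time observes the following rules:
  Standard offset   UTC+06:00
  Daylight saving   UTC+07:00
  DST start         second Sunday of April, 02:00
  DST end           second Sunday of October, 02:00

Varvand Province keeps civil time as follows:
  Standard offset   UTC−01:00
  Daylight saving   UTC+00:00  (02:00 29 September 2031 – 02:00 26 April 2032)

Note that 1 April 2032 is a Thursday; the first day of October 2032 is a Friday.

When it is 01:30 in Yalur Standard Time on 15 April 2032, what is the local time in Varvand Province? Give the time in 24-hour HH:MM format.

1 April 2032 is a Thursday, so the first Sunday is April 4 and the second is April 11.
1 October 2032 is a Friday, so the first Sunday is October 3 and the second is October 10.
15 April 2032 falls between 11 April and 10 October, so daylight saving is in effect and Yalur Standard Time is at UTC+07:00.
01:30 Yalur Standard Time − 7h = 18:30 UTC (rolling into the previous day, 14 April 2032).
At the standard offset (UTC−01:00), 18:30 UTC − 1h = 17:30 Varvand Province standard time.
Daylight saving runs 29 September 2031 – 26 April 2032; the standard-time date in Varvand Province, 14 April 2032, is inside that window, so Varvand Province is at UTC+00:00.
18:30 UTC + 0h = 18:30 Varvand Province.

18:30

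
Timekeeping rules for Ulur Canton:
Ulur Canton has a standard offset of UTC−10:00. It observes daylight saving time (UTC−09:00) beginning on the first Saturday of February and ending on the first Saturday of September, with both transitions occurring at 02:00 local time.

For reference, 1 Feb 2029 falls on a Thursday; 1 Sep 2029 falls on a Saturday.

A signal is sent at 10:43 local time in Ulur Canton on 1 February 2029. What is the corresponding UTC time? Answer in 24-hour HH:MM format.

20:43

1 February 2029 is a Thursday, so the first Saturday is February 3.
1 September 2029 is a Saturday, so the first Saturday is September 1.
1 February 2029 does not fall between 3 February and 1 September, so daylight saving is not in effect and Ulur Canton is at UTC−10:00.
10:43 local + 10h = 20:43 UTC.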